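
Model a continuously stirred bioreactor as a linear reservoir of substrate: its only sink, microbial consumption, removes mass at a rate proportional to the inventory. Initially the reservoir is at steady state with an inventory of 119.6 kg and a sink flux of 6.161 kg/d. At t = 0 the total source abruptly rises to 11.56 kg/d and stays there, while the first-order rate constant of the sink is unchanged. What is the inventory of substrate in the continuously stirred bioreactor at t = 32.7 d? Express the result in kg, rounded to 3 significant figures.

τ = M₀/F₀ = 119.6/6.161 = 19.41 d; rate constant k = 1/τ.
New steady state M_∞ = F₁/k = F₁·τ = 11.56 × 19.41 = 224.41 kg.
M(t) = M_∞ + (M₀ − M_∞)·e^(−t/τ); t/τ = 32.7/19.41 = 1.684, so e^(−t/τ) = 0.1855.
M(t) = 224.41 − 104.8 × 0.1855 = 204.96 kg.

205 kg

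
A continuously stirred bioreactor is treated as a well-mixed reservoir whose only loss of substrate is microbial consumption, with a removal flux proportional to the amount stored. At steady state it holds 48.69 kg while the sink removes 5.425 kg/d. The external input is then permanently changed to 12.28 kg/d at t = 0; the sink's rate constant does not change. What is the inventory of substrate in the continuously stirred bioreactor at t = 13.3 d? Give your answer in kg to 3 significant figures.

τ = M₀/F₀ = 48.69/5.425 = 8.975 d; rate constant k = 1/τ.
New steady state M_∞ = F₁/k = F₁·τ = 12.28 × 8.975 = 110.21 kg.
M(t) = M_∞ + (M₀ − M_∞)·e^(−t/τ); t/τ = 13.3/8.975 = 1.482, so e^(−t/τ) = 0.2272.
M(t) = 110.21 − 61.52 × 0.2272 = 96.235 kg.

96.2 kg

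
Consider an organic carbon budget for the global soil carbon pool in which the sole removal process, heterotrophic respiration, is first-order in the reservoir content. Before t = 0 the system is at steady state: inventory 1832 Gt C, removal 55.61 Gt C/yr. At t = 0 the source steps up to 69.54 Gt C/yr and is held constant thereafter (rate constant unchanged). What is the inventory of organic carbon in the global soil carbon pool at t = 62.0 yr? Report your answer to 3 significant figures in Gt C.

Residence time τ = M₀/F₀ = 32.94 yr. The eventual steady state is M_∞ = M₀·(F₁/F₀) = 1832 × 69.54/55.61 = 2290.9 Gt C.
The anomaly ΔM(t) = M(t) − M_∞ decays as ΔM₀·e^(−t/τ) with ΔM₀ = 1832 − 2290.9 = −458.9 Gt C.
At t = 62.0 yr, e^(−t/τ) = e^(−1.882) = 0.1523, so ΔM = −69.88 Gt C and M = 2290.9 − 69.88 = 2221.0 Gt C.

2220 Gt C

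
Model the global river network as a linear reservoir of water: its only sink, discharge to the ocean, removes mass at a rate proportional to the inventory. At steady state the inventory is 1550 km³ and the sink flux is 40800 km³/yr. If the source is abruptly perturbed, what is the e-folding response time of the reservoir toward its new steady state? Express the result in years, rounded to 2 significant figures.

0.038 yr

For a linear reservoir the response time equals the residence time τ = M/F.
τ = 1550 / 40800 = 0.03799 yr.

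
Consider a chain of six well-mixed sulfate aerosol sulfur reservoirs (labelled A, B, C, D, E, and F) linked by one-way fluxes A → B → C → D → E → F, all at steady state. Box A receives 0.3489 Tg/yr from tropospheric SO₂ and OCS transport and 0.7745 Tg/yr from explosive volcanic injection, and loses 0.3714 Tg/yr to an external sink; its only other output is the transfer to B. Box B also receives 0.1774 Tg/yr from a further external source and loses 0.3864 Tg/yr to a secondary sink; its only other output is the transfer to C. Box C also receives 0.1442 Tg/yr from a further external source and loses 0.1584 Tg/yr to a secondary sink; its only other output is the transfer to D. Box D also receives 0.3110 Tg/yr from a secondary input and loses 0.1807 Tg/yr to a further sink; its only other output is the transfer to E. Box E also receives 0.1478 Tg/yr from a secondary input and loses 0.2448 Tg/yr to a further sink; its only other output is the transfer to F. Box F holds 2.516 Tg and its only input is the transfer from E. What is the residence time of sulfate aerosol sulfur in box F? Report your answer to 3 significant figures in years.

4.48 yr

Box A: F(A→B) = (0.3489 + 0.7745) − 0.3714 = 0.75200 Tg/yr.
Box B: F(B→C) = (0.75200 + 0.1774) − 0.3864 = 0.54300 Tg/yr.
Box C: F(C→D) = (0.54300 + 0.1442) − 0.1584 = 0.52880 Tg/yr.
Box D: F(D→E) = (0.52880 + 0.3110) − 0.1807 = 0.65910 Tg/yr.
Box E: F(E→F) = (0.65910 + 0.1478) − 0.2448 = 0.56210 Tg/yr.
Box F throughput = its input = 0.56210 Tg/yr; τ = 2.516 / 0.56210 = 4.476 yr.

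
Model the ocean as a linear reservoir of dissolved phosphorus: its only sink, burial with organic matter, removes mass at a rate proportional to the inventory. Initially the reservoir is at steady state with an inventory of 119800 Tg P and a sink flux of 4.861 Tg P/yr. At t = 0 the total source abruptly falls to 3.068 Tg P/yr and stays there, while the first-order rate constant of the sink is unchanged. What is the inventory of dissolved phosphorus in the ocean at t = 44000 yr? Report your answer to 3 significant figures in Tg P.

τ = M₀/F₀ = 119800/4.861 = 24650 yr; rate constant k = 1/τ.
New steady state M_∞ = F₁/k = F₁·τ = 3.068 × 24650 = 75611 Tg P.
M(t) = M_∞ + (M₀ − M_∞)·e^(−t/τ); t/τ = 44000/24650 = 1.785, so e^(−t/τ) = 0.1677.
M(t) = 75611 + 44190 × 0.1677 = 83023 Tg P.

83000 Tg P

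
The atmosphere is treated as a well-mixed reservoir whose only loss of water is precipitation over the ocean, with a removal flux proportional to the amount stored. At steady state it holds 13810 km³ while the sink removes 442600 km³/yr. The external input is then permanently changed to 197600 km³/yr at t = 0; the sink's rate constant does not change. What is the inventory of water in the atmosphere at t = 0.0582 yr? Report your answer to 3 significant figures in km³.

τ = M₀/F₀ = 13810/442600 = 0.03120 yr; rate constant k = 1/τ.
New steady state M_∞ = F₁/k = F₁·τ = 197600 × 0.03120 = 6165.5 km³.
M(t) = M_∞ + (M₀ − M_∞)·e^(−t/τ); t/τ = 0.0582/0.03120 = 1.865, so e^(−t/τ) = 0.1549.
M(t) = 6165.5 + 7644 × 0.1549 = 7349.3 km³.

7350 km³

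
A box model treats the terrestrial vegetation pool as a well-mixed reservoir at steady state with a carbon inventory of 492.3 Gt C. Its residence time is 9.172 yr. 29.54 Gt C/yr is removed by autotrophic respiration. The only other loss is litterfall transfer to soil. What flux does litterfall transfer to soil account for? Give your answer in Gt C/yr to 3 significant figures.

24.1 Gt C/yr

Total removal F = M/τ = 492.3 / 9.172 = 53.67 Gt C/yr.
Litterfall transfer to soil = F − (29.54) = 53.67 − 29.54 = 24.13 Gt C/yr.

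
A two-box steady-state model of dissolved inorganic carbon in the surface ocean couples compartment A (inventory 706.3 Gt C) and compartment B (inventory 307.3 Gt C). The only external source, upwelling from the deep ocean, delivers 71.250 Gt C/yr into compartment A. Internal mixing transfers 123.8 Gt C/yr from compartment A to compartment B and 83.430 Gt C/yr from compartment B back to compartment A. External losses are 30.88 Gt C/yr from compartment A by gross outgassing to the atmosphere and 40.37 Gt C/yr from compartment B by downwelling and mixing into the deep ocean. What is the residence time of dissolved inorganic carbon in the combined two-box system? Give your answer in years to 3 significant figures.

14.2 yr

Treat the two boxes together as one reservoir: the mixing fluxes between them are internal recycling, so τ = ΣM / Σ(external losses).
M_total = 706.3 + 307.3 = 1013.6 Gt C.
ΣF_external_out = 30.88 + 40.37 = 71.250 Gt C/yr.
τ = M_total / ΣF_ext = 1013.6 / 71.250 = 14.23 yr.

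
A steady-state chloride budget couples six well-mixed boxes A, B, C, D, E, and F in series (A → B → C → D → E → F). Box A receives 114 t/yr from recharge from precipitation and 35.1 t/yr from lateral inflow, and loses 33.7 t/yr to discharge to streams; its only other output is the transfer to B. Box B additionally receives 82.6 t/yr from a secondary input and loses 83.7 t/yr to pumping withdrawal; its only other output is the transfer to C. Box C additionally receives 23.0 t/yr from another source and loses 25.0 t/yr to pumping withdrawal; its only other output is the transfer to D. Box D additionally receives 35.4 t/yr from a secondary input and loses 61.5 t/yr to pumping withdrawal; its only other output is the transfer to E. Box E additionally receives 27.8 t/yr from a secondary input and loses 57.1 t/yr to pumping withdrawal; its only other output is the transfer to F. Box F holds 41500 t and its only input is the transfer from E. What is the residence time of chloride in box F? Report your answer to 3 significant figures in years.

Box A: F(A→B) = (114 + 35.1) − 33.7 = 115.40 t/yr.
Box B: F(B→C) = (115.40 + 82.6) − 83.7 = 114.30 t/yr.
Box C: F(C→D) = (114.30 + 23.0) − 25.0 = 112.30 t/yr.
Box D: F(D→E) = (112.30 + 35.4) − 61.5 = 86.200 t/yr.
Box E: F(E→F) = (86.200 + 27.8) − 57.1 = 56.900 t/yr.
Box F throughput = its input = 56.900 t/yr; τ = 41500 / 56.900 = 729.3 yr.

729 yr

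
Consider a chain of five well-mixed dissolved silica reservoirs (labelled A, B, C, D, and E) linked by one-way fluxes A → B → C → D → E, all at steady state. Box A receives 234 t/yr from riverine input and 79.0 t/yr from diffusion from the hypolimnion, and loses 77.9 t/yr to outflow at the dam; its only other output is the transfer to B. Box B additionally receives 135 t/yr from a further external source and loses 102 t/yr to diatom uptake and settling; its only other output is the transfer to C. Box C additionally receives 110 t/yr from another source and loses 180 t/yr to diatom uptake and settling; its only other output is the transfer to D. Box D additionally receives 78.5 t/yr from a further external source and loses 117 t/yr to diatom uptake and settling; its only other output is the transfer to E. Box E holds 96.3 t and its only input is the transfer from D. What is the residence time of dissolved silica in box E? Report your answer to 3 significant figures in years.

Box A: F(A→B) = (234 + 79.0) − 77.9 = 235.10 t/yr.
Box B: F(B→C) = (235.10 + 135) − 102 = 268.10 t/yr.
Box C: F(C→D) = (268.10 + 110) − 180 = 198.10 t/yr.
Box D: F(D→E) = (198.10 + 78.5) − 117 = 159.60 t/yr.
Box E throughput = its input = 159.60 t/yr; τ = 96.3 / 159.60 = 0.6034 yr.

0.603 yr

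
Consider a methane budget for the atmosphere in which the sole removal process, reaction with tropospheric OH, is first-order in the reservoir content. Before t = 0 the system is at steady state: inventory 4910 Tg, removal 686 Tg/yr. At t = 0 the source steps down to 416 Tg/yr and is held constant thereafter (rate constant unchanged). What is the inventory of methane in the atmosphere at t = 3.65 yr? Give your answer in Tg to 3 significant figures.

4140 Tg

The sink rate constant is k = F₀/M₀ = 686/4910 = 0.1397 yr⁻¹.
Solving dM/dt = F₁ − kM with M(0) = M₀ gives M(t) = F₁/k + (M₀ − F₁/k)·e^(−kt).
F₁/k = 416/0.1397 = 2977.5 Tg; kt = 0.1397 × 3.65 = 0.5100, e^(−kt) = 0.6005.
M(3.65) = 2977.5 + (4910 − 2977.5) × 0.6005 = 2977.5 + 1161 = 4138.0 Tg.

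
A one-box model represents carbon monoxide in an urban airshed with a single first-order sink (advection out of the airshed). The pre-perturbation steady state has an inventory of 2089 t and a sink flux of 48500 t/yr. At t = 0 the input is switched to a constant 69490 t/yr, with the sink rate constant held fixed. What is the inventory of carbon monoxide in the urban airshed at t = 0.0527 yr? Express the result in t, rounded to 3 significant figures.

τ = M₀/F₀ = 2089/48500 = 0.04307 yr; rate constant k = 1/τ.
New steady state M_∞ = F₁/k = F₁·τ = 69490 × 0.04307 = 2993.1 t.
M(t) = M_∞ + (M₀ − M_∞)·e^(−t/τ); t/τ = 0.0527/0.04307 = 1.224, so e^(−t/τ) = 0.2942.
M(t) = 2993.1 − 904.1 × 0.2942 = 2727.1 t.

2730 t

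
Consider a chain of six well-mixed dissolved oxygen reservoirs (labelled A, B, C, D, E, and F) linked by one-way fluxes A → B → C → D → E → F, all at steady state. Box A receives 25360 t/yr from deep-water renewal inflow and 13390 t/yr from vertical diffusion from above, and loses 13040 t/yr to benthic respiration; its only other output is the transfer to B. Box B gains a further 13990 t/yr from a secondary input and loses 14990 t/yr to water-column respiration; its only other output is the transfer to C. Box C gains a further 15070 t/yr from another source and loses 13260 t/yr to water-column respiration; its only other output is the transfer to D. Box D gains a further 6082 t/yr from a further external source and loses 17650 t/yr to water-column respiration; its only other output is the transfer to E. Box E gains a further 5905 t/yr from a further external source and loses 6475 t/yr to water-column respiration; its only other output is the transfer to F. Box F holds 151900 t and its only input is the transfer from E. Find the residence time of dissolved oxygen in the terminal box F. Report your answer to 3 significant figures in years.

10.6 yr

Box A: F(A→B) = (25360 + 13390) − 13040 = 25710 t/yr.
Box B: F(B→C) = (25710 + 13990) − 14990 = 24710 t/yr.
Box C: F(C→D) = (24710 + 15070) − 13260 = 26520 t/yr.
Box D: F(D→E) = (26520 + 6082) − 17650 = 14952 t/yr.
Box E: F(E→F) = (14952 + 5905) − 6475 = 14382 t/yr.
Box F throughput = its input = 14382 t/yr; τ = 151900 / 14382 = 10.56 yr.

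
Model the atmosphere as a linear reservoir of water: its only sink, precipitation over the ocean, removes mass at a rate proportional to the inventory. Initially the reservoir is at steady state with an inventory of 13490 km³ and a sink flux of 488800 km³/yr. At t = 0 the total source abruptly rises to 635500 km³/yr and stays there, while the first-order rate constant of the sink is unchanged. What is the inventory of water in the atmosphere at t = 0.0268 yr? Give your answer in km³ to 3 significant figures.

The sink rate constant is k = F₀/M₀ = 488800/13490 = 36.23 yr⁻¹.
Solving dM/dt = F₁ − kM with M(0) = M₀ gives M(t) = F₁/k + (M₀ − F₁/k)·e^(−kt).
F₁/k = 635500/36.23 = 17539 km³; kt = 36.23 × 0.0268 = 0.9711, e^(−kt) = 0.3787.
M(0.0268) = 17539 + (13490 − 17539) × 0.3787 = 17539 − 1533 = 16006 km³.

16000 km³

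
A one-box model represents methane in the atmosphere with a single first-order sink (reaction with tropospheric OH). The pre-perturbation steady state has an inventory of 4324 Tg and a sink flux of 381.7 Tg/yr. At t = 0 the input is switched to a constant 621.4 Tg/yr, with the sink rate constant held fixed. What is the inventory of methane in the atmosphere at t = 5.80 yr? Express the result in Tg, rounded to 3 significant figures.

Residence time τ = M₀/F₀ = 11.33 yr. The eventual steady state is M_∞ = M₀·(F₁/F₀) = 4324 × 621.4/381.7 = 7039.4 Tg.
The anomaly ΔM(t) = M(t) − M_∞ decays as ΔM₀·e^(−t/τ) with ΔM₀ = 4324 − 7039.4 = −2715 Tg.
At t = 5.80 yr, e^(−t/τ) = e^(−0.5120) = 0.5993, so ΔM = −1627 Tg and M = 7039.4 − 1627 = 5412.1 Tg.

5410 Tg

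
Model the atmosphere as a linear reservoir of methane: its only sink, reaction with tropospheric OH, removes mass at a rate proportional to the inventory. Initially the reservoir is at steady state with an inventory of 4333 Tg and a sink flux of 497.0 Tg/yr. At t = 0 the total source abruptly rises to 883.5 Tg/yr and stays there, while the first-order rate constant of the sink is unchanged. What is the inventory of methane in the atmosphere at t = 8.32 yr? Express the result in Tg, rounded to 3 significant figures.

6410 Tg

τ = M₀/F₀ = 4333/497.0 = 8.718 yr; rate constant k = 1/τ.
New steady state M_∞ = F₁/k = F₁·τ = 883.5 × 8.718 = 7702.6 Tg.
M(t) = M_∞ + (M₀ − M_∞)·e^(−t/τ); t/τ = 8.32/8.718 = 0.9543, so e^(−t/τ) = 0.3851.
M(t) = 7702.6 − 3370 × 0.3851 = 6405.1 Tg.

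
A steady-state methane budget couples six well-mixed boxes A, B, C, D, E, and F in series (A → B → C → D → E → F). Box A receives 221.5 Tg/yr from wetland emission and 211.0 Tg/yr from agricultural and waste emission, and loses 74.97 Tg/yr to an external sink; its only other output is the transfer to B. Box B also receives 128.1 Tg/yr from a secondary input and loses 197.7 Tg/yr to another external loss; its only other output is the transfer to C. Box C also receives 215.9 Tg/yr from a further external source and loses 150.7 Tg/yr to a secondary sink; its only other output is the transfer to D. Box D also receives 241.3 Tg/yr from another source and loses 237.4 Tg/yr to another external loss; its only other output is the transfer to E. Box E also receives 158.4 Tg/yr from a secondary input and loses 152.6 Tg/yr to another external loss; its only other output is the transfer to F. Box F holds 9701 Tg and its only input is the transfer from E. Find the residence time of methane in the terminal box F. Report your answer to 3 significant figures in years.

Box A: F(A→B) = (221.5 + 211.0) − 74.97 = 357.53 Tg/yr.
Box B: F(B→C) = (357.53 + 128.1) − 197.7 = 287.93 Tg/yr.
Box C: F(C→D) = (287.93 + 215.9) − 150.7 = 353.13 Tg/yr.
Box D: F(D→E) = (353.13 + 241.3) − 237.4 = 357.03 Tg/yr.
Box E: F(E→F) = (357.03 + 158.4) − 152.6 = 362.83 Tg/yr.
Box F throughput = its input = 362.83 Tg/yr; τ = 9701 / 362.83 = 26.74 yr.

26.7 yr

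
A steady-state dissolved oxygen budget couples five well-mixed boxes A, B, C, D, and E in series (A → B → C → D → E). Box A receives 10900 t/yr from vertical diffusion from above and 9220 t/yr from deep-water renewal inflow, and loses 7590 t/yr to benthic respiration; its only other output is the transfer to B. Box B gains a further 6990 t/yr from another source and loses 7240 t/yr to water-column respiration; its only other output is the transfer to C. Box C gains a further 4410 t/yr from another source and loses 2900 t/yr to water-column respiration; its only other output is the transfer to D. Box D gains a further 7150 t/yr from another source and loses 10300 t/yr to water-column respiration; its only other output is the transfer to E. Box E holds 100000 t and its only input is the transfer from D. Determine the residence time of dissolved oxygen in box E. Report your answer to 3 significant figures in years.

9.40 yr

Box A: F(A→B) = (10900 + 9220) − 7590 = 12530 t/yr.
Box B: F(B→C) = (12530 + 6990) − 7240 = 12280 t/yr.
Box C: F(C→D) = (12280 + 4410) − 2900 = 13790 t/yr.
Box D: F(D→E) = (13790 + 7150) − 10300 = 10640 t/yr.
Box E throughput = its input = 10640 t/yr; τ = 100000 / 10640 = 9.398 yr.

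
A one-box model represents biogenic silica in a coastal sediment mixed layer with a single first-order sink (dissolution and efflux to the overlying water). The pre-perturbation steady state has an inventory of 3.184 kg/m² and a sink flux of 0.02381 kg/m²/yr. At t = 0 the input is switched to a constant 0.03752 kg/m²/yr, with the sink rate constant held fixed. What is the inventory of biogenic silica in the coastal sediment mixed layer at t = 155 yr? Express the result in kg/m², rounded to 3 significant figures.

4.44 kg/m²

Residence time τ = M₀/F₀ = 133.7 yr. The eventual steady state is M_∞ = M₀·(F₁/F₀) = 3.184 × 0.03752/0.02381 = 5.0174 kg/m².
The anomaly ΔM(t) = M(t) − M_∞ decays as ΔM₀·e^(−t/τ) with ΔM₀ = 3.184 − 5.0174 = −1.833 kg/m².
At t = 155 yr, e^(−t/τ) = e^(−1.159) = 0.3138, so ΔM = −0.5753 kg/m² and M = 5.0174 − 0.5753 = 4.4421 kg/m².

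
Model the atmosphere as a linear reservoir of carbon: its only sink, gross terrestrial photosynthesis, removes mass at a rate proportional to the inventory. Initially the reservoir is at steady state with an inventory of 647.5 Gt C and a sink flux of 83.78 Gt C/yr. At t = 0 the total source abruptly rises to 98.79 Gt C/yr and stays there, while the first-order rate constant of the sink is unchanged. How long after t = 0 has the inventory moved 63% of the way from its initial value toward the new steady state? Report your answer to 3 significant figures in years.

7.68 yr

τ = M₀/F₀ = 647.5/83.78 = 7.729 yr.
The remaining gap fraction is e^(−t/τ); 63% covered ⇒ e^(−t/τ) = 0.370.
t = −τ ln(0.370) = 7.729 × 0.9943 = 7.684 yr.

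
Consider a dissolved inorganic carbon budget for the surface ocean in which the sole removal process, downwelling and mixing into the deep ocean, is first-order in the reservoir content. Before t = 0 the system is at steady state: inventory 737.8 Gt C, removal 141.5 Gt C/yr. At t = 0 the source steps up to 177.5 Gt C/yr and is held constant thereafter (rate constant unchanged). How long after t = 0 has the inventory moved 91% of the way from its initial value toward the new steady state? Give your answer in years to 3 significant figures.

τ = M₀/F₀ = 737.8/141.5 = 5.214 yr.
The remaining gap fraction is e^(−t/τ); 91% covered ⇒ e^(−t/τ) = 0.0900.
t = −τ ln(0.0900) = 5.214 × 2.408 = 12.56 yr.

12.6 yr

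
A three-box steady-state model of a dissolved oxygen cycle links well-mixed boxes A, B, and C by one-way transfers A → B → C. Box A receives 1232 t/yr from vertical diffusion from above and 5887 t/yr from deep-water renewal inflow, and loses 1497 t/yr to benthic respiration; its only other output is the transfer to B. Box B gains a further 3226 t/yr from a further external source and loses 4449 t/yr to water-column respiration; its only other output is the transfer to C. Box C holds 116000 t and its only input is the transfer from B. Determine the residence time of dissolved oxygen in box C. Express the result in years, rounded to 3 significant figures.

Box A: F(A→B) = (1232 + 5887) − 1497 = 5622.0 t/yr.
Box B: F(B→C) = (5622.0 + 3226) − 4449 = 4399.0 t/yr.
Box C throughput = its input = 4399.0 t/yr; τ = 116000 / 4399.0 = 26.37 yr.

26.4 yr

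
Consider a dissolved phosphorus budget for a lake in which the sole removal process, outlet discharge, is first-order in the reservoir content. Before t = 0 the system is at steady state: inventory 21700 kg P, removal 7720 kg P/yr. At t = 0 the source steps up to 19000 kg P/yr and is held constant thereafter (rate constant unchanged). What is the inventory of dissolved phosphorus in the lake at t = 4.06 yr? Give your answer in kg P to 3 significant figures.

Residence time τ = M₀/F₀ = 2.811 yr. The eventual steady state is M_∞ = M₀·(F₁/F₀) = 21700 × 19000/7720 = 53407 kg P.
The anomaly ΔM(t) = M(t) − M_∞ decays as ΔM₀·e^(−t/τ) with ΔM₀ = 21700 − 53407 = −31710 kg P.
At t = 4.06 yr, e^(−t/τ) = e^(−1.444) = 0.2359, so ΔM = −7479 kg P and M = 53407 − 7479 = 45927 kg P.

45900 kg P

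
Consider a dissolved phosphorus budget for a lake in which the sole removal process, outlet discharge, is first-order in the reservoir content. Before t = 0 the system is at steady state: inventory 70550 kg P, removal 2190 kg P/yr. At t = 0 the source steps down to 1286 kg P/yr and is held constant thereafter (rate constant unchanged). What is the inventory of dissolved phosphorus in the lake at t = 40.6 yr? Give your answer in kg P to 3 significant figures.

τ = M₀/F₀ = 70550/2190 = 32.21 yr; rate constant k = 1/τ.
New steady state M_∞ = F₁/k = F₁·τ = 1286 × 32.21 = 41428 kg P.
M(t) = M_∞ + (M₀ − M_∞)·e^(−t/τ); t/τ = 40.6/32.21 = 1.260, so e^(−t/τ) = 0.2836.
M(t) = 41428 + 29120 × 0.2836 = 49686 kg P.

49700 kg P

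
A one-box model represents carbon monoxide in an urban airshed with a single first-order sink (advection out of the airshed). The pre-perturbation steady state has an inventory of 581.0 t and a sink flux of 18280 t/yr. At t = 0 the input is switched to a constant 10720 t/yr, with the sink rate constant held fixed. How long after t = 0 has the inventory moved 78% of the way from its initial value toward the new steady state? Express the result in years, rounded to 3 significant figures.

0.0481 yr

τ = M₀/F₀ = 581.0/18280 = 0.03178 yr.
The remaining gap fraction is e^(−t/τ); 78% covered ⇒ e^(−t/τ) = 0.220.
t = −τ ln(0.220) = 0.03178 × 1.514 = 0.04812 yr.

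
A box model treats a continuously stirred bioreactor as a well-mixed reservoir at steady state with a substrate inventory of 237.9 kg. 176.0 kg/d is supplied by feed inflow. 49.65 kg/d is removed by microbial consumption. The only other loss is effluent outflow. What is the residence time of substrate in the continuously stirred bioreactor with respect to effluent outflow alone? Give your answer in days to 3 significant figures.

At steady state ΣF_in = ΣF_out.
ΣF_in = 176.00 kg/d.
Effluent outflow flux = ΣF_in − (49.65) = 176.00 − 49.65 = 126.3 kg/d.
τ = M / F = 237.9 / 126.3 = 1.883 d.

1.88 d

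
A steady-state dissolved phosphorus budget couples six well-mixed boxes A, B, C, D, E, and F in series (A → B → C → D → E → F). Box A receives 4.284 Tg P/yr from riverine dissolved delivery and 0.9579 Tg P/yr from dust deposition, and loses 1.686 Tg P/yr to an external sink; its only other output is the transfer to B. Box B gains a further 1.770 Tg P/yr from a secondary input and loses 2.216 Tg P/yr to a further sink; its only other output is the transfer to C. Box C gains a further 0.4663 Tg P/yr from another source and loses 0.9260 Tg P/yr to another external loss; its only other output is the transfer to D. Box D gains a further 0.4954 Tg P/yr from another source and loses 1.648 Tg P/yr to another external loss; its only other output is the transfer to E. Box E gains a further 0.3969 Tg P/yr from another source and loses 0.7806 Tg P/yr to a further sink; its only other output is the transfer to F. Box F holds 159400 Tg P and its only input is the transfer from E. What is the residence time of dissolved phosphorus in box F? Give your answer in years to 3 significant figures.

Box A: F(A→B) = (4.284 + 0.9579) − 1.686 = 3.5559 Tg P/yr.
Box B: F(B→C) = (3.5559 + 1.770) − 2.216 = 3.1099 Tg P/yr.
Box C: F(C→D) = (3.1099 + 0.4663) − 0.9260 = 2.6502 Tg P/yr.
Box D: F(D→E) = (2.6502 + 0.4954) − 1.648 = 1.4976 Tg P/yr.
Box E: F(E→F) = (1.4976 + 0.3969) − 0.7806 = 1.1139 Tg P/yr.
Box F throughput = its input = 1.1139 Tg P/yr; τ = 159400 / 1.1139 = 143100 yr.

143000 yr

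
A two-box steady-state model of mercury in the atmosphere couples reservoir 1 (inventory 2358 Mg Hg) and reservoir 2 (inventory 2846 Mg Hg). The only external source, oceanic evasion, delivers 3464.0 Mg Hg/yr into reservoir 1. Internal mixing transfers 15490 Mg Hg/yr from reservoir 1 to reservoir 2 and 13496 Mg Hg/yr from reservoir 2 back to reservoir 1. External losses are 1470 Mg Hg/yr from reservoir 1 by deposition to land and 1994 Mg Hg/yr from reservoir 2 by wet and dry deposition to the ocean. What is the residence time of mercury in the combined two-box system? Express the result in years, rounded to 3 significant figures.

Treat the two boxes together as one reservoir: the mixing fluxes between them are internal recycling, so τ = ΣM / Σ(external losses).
M_total = 2358 + 2846 = 5204.0 Mg Hg.
ΣF_external_out = 1470 + 1994 = 3464.0 Mg Hg/yr.
τ = M_total / ΣF_ext = 5204.0 / 3464.0 = 1.502 yr.

1.50 yr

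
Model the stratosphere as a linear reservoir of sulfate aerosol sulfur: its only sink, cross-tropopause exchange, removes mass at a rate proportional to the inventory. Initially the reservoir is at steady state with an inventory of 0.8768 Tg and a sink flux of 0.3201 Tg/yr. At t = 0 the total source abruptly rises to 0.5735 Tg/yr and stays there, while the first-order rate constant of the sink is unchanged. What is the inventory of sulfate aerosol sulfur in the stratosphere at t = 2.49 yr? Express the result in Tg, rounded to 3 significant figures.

1.29 Tg

The sink rate constant is k = F₀/M₀ = 0.3201/0.8768 = 0.3651 yr⁻¹.
Solving dM/dt = F₁ − kM with M(0) = M₀ gives M(t) = F₁/k + (M₀ − F₁/k)·e^(−kt).
F₁/k = 0.5735/0.3651 = 1.5709 Tg; kt = 0.3651 × 2.49 = 0.9090, e^(−kt) = 0.4029.
M(2.49) = 1.5709 + (0.8768 − 1.5709) × 0.4029 = 1.5709 − 0.2797 = 1.2912 Tg.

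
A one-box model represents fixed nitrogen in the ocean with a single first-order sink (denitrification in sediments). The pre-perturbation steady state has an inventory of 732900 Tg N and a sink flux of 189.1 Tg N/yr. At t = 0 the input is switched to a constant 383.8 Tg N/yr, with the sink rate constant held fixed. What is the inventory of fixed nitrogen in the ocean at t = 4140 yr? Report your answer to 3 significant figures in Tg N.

1.23×10^6 Tg N

Residence time τ = M₀/F₀ = 3876 yr. The eventual steady state is M_∞ = M₀·(F₁/F₀) = 732900 × 383.8/189.1 = 1.4875×10^6 Tg N.
The anomaly ΔM(t) = M(t) − M_∞ decays as ΔM₀·e^(−t/τ) with ΔM₀ = 732900 − 1.4875×10^6 = −754600 Tg N.
At t = 4140 yr, e^(−t/τ) = e^(−1.068) = 0.3436, so ΔM = −259300 Tg N and M = 1.4875×10^6 − 259300 = 1.2282×10^6 Tg N.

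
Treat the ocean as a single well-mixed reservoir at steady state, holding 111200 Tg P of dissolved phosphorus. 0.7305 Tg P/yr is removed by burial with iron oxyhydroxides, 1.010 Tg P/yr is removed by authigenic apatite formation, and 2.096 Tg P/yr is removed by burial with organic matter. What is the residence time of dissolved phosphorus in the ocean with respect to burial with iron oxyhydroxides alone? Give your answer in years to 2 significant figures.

Residence time with respect to a single sink: τ = M / F_sink.
τ = 111200 / 0.7305 = 152200 yr.

150000 yr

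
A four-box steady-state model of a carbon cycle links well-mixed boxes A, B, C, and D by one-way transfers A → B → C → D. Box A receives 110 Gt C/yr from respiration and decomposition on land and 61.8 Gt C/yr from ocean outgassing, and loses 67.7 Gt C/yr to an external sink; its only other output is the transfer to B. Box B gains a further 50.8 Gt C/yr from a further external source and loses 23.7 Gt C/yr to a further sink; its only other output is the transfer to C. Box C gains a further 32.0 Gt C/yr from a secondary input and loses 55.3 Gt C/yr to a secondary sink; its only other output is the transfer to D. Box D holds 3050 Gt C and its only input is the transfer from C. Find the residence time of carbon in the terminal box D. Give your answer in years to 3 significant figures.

28.3 yr

Box A: F(A→B) = (110 + 61.8) − 67.7 = 104.10 Gt C/yr.
Box B: F(B→C) = (104.10 + 50.8) − 23.7 = 131.20 Gt C/yr.
Box C: F(C→D) = (131.20 + 32.0) − 55.3 = 107.90 Gt C/yr.
Box D throughput = its input = 107.90 Gt C/yr; τ = 3050 / 107.90 = 28.27 yr.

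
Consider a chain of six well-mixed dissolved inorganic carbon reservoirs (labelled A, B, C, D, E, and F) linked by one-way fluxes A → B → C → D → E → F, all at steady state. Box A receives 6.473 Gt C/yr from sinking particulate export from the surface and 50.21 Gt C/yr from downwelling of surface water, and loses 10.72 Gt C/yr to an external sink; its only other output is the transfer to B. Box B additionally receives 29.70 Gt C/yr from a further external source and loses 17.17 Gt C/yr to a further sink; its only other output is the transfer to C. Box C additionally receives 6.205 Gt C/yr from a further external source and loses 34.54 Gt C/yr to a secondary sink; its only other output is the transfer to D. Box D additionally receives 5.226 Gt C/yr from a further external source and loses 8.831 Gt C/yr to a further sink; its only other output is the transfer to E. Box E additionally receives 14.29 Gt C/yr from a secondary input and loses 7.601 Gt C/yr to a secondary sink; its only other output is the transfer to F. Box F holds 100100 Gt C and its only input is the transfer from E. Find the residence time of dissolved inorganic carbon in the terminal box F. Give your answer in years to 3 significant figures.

3010 yr

Box A: F(A→B) = (6.473 + 50.21) − 10.72 = 45.963 Gt C/yr.
Box B: F(B→C) = (45.963 + 29.70) − 17.17 = 58.493 Gt C/yr.
Box C: F(C→D) = (58.493 + 6.205) − 34.54 = 30.158 Gt C/yr.
Box D: F(D→E) = (30.158 + 5.226) − 8.831 = 26.553 Gt C/yr.
Box E: F(E→F) = (26.553 + 14.29) − 7.601 = 33.242 Gt C/yr.
Box F throughput = its input = 33.242 Gt C/yr; τ = 100100 / 33.242 = 3011 yr.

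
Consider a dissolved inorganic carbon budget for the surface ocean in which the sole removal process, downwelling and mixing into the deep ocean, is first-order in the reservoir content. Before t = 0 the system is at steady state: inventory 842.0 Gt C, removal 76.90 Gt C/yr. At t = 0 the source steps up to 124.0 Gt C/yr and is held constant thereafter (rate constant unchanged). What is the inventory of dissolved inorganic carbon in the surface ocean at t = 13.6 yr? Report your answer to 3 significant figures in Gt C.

1210 Gt C

Residence time τ = M₀/F₀ = 10.95 yr. The eventual steady state is M_∞ = M₀·(F₁/F₀) = 842.0 × 124.0/76.90 = 1357.7 Gt C.
The anomaly ΔM(t) = M(t) − M_∞ decays as ΔM₀·e^(−t/τ) with ΔM₀ = 842.0 − 1357.7 = −515.7 Gt C.
At t = 13.6 yr, e^(−t/τ) = e^(−1.242) = 0.2888, so ΔM = −148.9 Gt C and M = 1357.7 − 148.9 = 1208.8 Gt C.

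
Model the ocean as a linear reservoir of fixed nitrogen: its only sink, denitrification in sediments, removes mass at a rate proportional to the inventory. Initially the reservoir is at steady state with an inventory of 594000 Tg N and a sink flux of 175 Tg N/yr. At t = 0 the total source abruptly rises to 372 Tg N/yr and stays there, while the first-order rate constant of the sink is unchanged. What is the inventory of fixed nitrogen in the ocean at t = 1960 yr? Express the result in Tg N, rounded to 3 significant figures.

887000 Tg N

τ = M₀/F₀ = 594000/175 = 3394 yr; rate constant k = 1/τ.
New steady state M_∞ = F₁/k = F₁·τ = 372 × 3394 = 1.2627×10^6 Tg N.
M(t) = M_∞ + (M₀ − M_∞)·e^(−t/τ); t/τ = 1960/3394 = 0.5774, so e^(−t/τ) = 0.5613.
M(t) = 1.2627×10^6 − 668700 × 0.5613 = 887330 Tg N.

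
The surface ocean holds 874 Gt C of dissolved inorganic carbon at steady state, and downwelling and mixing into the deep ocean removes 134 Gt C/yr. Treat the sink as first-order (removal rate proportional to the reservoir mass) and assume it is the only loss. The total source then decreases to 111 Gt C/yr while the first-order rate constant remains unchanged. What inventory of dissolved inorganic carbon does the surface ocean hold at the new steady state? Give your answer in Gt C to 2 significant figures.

720 Gt C

Rate constant k = F/M = 134 / 874 = 0.1533 yr⁻¹.
At the new steady state, source = k·M_new ⇒ M_new = 111 / 0.1533 = 724.0 Gt C.
(Equivalently M_new = M × F_new/F_old = 874 × 111/134.)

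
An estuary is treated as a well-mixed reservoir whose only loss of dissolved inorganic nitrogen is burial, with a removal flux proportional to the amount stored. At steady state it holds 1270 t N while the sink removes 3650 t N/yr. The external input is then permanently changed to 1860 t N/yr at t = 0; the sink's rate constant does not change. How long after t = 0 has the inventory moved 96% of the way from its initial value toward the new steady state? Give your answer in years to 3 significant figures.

1.12 yr

τ = M₀/F₀ = 1270/3650 = 0.3479 yr.
The remaining gap fraction is e^(−t/τ); 96% covered ⇒ e^(−t/τ) = 0.0400.
t = −τ ln(0.0400) = 0.3479 × 3.219 = 1.120 yr.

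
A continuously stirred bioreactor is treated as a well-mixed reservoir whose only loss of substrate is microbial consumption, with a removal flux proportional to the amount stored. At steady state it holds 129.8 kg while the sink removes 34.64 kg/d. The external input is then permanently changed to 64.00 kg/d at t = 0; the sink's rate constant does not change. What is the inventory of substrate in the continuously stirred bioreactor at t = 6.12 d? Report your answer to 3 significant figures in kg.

218 kg

Residence time τ = M₀/F₀ = 3.747 d. The eventual steady state is M_∞ = M₀·(F₁/F₀) = 129.8 × 64.00/34.64 = 239.82 kg.
The anomaly ΔM(t) = M(t) − M_∞ decays as ΔM₀·e^(−t/τ) with ΔM₀ = 129.8 − 239.82 = −110.0 kg.
At t = 6.12 d, e^(−t/τ) = e^(−1.633) = 0.1953, so ΔM = −21.49 kg and M = 239.82 − 21.49 = 218.33 kg.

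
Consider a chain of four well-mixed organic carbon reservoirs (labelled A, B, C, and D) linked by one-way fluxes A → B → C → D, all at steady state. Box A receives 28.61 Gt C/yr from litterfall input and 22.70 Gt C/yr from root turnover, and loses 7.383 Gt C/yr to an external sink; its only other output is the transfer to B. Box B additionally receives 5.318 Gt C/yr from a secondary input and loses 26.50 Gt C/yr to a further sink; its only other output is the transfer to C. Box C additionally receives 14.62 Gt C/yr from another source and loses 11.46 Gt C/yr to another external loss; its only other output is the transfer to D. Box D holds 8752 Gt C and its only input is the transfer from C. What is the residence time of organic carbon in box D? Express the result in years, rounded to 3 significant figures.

338 yr

Box A: F(A→B) = (28.61 + 22.70) − 7.383 = 43.927 Gt C/yr.
Box B: F(B→C) = (43.927 + 5.318) − 26.50 = 22.745 Gt C/yr.
Box C: F(C→D) = (22.745 + 14.62) − 11.46 = 25.905 Gt C/yr.
Box D throughput = its input = 25.905 Gt C/yr; τ = 8752 / 25.905 = 337.8 yr.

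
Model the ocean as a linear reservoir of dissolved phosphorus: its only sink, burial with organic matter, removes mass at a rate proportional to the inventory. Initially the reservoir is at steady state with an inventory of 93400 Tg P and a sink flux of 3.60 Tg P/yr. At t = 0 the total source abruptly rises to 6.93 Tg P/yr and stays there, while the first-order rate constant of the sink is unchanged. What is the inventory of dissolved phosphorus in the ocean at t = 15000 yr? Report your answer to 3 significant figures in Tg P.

τ = M₀/F₀ = 93400/3.60 = 25940 yr; rate constant k = 1/τ.
New steady state M_∞ = F₁/k = F₁·τ = 6.93 × 25940 = 179800 Tg P.
M(t) = M_∞ + (M₀ − M_∞)·e^(−t/τ); t/τ = 15000/25940 = 0.5782, so e^(−t/τ) = 0.5609.
M(t) = 179800 − 86400 × 0.5609 = 131330 Tg P.

131000 Tg P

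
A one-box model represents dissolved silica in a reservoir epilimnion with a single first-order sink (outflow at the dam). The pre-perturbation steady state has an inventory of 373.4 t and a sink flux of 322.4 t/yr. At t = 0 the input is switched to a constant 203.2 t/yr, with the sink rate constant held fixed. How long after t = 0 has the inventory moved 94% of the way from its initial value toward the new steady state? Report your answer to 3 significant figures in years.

3.26 yr

τ = M₀/F₀ = 373.4/322.4 = 1.158 yr.
The remaining gap fraction is e^(−t/τ); 94% covered ⇒ e^(−t/τ) = 0.0600.
t = −τ ln(0.0600) = 1.158 × 2.813 = 3.258 yr.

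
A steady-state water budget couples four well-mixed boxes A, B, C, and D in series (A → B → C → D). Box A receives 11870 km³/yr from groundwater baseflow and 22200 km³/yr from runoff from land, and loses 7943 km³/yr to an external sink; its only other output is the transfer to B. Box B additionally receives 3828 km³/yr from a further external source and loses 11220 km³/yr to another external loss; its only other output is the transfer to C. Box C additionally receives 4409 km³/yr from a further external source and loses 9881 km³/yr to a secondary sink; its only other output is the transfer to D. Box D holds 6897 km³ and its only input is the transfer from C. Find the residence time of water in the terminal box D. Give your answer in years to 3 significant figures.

0.520 yr

Box A: F(A→B) = (11870 + 22200) − 7943 = 26127 km³/yr.
Box B: F(B→C) = (26127 + 3828) − 11220 = 18735 km³/yr.
Box C: F(C→D) = (18735 + 4409) − 9881 = 13263 km³/yr.
Box D throughput = its input = 13263 km³/yr; τ = 6897 / 13263 = 0.5200 yr.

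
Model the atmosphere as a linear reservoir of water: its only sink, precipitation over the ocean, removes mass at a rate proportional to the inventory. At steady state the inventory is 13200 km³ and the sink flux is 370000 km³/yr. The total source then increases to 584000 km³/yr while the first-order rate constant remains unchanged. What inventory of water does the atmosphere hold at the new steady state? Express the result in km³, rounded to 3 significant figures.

20800 km³

Rate constant k = F/M = 370000 / 13200 = 28.03 yr⁻¹.
At the new steady state, source = k·M_new ⇒ M_new = 584000 / 28.03 = 20830 km³.
(Equivalently M_new = M × F_new/F_old = 13200 × 584000/370000.)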